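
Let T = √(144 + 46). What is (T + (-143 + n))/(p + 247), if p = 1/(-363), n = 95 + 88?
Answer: 726/4483 + 363*√190/89660 ≈ 0.21775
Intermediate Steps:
n = 183
T = √190 ≈ 13.784
p = -1/363 ≈ -0.0027548
(T + (-143 + n))/(p + 247) = (√190 + (-143 + 183))/(-1/363 + 247) = (√190 + 40)/(89660/363) = (40 + √190)*(363/89660) = 726/4483 + 363*√190/89660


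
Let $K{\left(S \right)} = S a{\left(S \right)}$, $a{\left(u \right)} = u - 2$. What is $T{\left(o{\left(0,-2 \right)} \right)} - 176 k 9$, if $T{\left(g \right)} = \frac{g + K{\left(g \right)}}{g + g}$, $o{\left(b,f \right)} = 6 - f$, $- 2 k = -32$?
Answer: $- \frac{50681}{2} \approx -25341.0$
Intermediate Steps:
$a{\left(u \right)} = -2 + u$ ($a{\left(u \right)} = u - 2 = -2 + u$)
$k = 16$ ($k = \left(- \frac{1}{2}\right) \left(-32\right) = 16$)
$K{\left(S \right)} = S \left(-2 + S\right)$
$T{\left(g \right)} = \frac{g + g \left(-2 + g\right)}{2 g}$ ($T{\left(g \right)} = \frac{g + g \left(-2 + g\right)}{g + g} = \frac{g + g \left(-2 + g\right)}{2 g}$)
$T{\left(o{\left(0,-2 \right)} \right)} - 176 k 9 = \left(- \frac{1}{2} + \frac{6 - -2}{2}\right) - 176 \cdot 16 \cdot 9 = \left(- \frac{1}{2} + \frac{6 + 2}{2}\right) - 25344 = \left(- \frac{1}{2} + \frac{1}{2} \cdot 8\right) - 25344 = \left(- \frac{1}{2} + 4\right) - 25344 = \frac{7}{2} - 25344 = - \frac{50681}{2}$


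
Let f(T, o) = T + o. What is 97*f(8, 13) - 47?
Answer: 1990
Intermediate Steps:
97*f(8, 13) - 47 = 97*(8 + 13) - 47 = 97*21 - 47 = 2037 - 47 = 1990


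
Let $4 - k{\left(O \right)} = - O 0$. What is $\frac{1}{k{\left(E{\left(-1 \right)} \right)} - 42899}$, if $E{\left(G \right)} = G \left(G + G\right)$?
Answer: $- \frac{1}{42895} \approx -2.3313 \cdot 10^{-5}$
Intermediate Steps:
$E{\left(G \right)} = 2 G^{2}$ ($E{\left(G \right)} = G 2 G = 2 G^{2}$)
$k{\left(O \right)} = 4$ ($k{\left(O \right)} = 4 - - O 0 = 4 - 0 = 4 + 0 = 4$)
$\frac{1}{k{\left(E{\left(-1 \right)} \right)} - 42899} = \frac{1}{4 - 42899} = \frac{1}{-42895} = - \frac{1}{42895}$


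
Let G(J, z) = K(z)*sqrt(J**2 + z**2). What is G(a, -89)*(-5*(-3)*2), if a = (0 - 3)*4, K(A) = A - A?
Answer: 0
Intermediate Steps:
K(A) = 0
a = -12 (a = -3*4 = -12)
G(J, z) = 0 (G(J, z) = 0*sqrt(J**2 + z**2) = 0)
G(a, -89)*(-5*(-3)*2) = 0*(-5*(-3)*2) = 0*(15*2) = 0*30 = 0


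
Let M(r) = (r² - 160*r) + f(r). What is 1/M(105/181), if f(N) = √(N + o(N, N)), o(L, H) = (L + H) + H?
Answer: -945318655/87400438661 - 11859482*√19005/9177046059405 ≈ -0.010994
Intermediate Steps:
o(L, H) = L + 2*H (o(L, H) = (H + L) + H = L + 2*H)
f(N) = 2*√N (f(N) = √(N + (N + 2*N)) = √(N + 3*N) = √(4*N) = 2*√N)
M(r) = r² - 160*r + 2*√r (M(r) = (r² - 160*r) + 2*√r = r² - 160*r + 2*√r)
1/M(105/181) = 1/((105/181)² - 16800/181 + 2*√(105/181)) = 1/((105*(1/181))² - 16800/181 + 2*√(105*(1/181))) = 1/((105/181)² - 160*105/181 + 2*√(105/181)) = 1/(11025/32761 - 16800/181 + 2*(√19005/181)) = 1/(11025/32761 - 16800/181 + 2*√19005/181) = 1/(-3029775/32761 + 2*√19005/181)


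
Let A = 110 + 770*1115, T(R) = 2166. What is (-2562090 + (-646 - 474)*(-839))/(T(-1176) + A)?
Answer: -811205/430413 ≈ -1.8847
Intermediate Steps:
A = 858660 (A = 110 + 858550 = 858660)
(-2562090 + (-646 - 474)*(-839))/(T(-1176) + A) = (-2562090 + (-646 - 474)*(-839))/(2166 + 858660) = (-2562090 - 1120*(-839))/860826 = (-2562090 + 939680)*(1/860826) = -1622410*1/860826 = -811205/430413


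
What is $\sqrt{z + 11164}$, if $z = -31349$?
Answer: $i \sqrt{20185} \approx 142.07 i$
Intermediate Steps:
$\sqrt{z + 11164} = \sqrt{-31349 + 11164} = \sqrt{-20185} = i \sqrt{20185}$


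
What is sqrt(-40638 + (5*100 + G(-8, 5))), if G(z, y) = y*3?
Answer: I*sqrt(40123) ≈ 200.31*I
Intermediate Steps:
G(z, y) = 3*y
sqrt(-40638 + (5*100 + G(-8, 5))) = sqrt(-40638 + (5*100 + 3*5)) = sqrt(-40638 + (500 + 15)) = sqrt(-40638 + 515) = sqrt(-40123) = I*sqrt(40123)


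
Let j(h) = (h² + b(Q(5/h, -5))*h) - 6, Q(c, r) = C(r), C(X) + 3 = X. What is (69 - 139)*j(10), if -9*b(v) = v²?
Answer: -14420/9 ≈ -1602.2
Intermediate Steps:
C(X) = -3 + X
Q(c, r) = -3 + r
b(v) = -v²/9
j(h) = -6 + h² - 64*h/9 (j(h) = (h² + (-(-3 - 5)²/9)*h) - 6 = (h² + (-⅑*(-8)²)*h) - 6 = (h² + (-⅑*64)*h) - 6 = (h² - 64*h/9) - 6 = -6 + h² - 64*h/9)
(69 - 139)*j(10) = (69 - 139)*(-6 + 10² - 64/9*10) = -70*(-6 + 100 - 640/9) = -70*206/9 = -14420/9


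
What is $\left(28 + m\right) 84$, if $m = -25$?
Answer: $252$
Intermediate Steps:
$\left(28 + m\right) 84 = \left(28 - 25\right) 84 = 3 \cdot 84 = 252$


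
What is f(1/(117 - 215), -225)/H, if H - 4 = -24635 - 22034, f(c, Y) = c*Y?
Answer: -5/101626 ≈ -4.9200e-5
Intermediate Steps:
f(c, Y) = Y*c
H = -46665 (H = 4 + (-24635 - 22034) = 4 - 46669 = -46665)
f(1/(117 - 215), -225)/H = -225/(117 - 215)/(-46665) = -225/(-98)*(-1/46665) = -225*(-1/98)*(-1/46665) = (225/98)*(-1/46665) = -5/101626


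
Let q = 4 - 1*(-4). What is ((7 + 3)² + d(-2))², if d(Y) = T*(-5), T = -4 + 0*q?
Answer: 14400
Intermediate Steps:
q = 8 (q = 4 + 4 = 8)
T = -4 (T = -4 + 0*8 = -4 + 0 = -4)
d(Y) = 20 (d(Y) = -4*(-5) = 20)
((7 + 3)² + d(-2))² = ((7 + 3)² + 20)² = (10² + 20)² = (100 + 20)² = 120² = 14400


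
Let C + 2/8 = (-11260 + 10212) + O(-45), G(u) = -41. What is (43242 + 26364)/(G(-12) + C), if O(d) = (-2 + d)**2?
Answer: 92808/1493 ≈ 62.162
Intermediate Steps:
C = 4643/4 (C = -1/4 + ((-11260 + 10212) + (-2 - 45)**2) = -1/4 + (-1048 + (-47)**2) = -1/4 + (-1048 + 2209) = -1/4 + 1161 = 4643/4 ≈ 1160.8)
(43242 + 26364)/(G(-12) + C) = (43242 + 26364)/(-41 + 4643/4) = 69606/(4479/4) = 69606*(4/4479) = 92808/1493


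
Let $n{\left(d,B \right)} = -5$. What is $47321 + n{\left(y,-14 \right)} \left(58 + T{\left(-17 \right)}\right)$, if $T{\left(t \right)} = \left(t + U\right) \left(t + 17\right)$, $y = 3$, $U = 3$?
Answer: $47031$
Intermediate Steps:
$T{\left(t \right)} = \left(3 + t\right) \left(17 + t\right)$ ($T{\left(t \right)} = \left(t + 3\right) \left(t + 17\right) = \left(3 + t\right) \left(17 + t\right)$)
$47321 + n{\left(y,-14 \right)} \left(58 + T{\left(-17 \right)}\right) = 47321 - 5 \left(58 + \left(51 + \left(-17\right)^{2} + 20 \left(-17\right)\right)\right) = 47321 - 5 \left(58 + \left(51 + 289 - 340\right)\right) = 47321 - 5 \left(58 + 0\right) = 47321 - 290 = 47031$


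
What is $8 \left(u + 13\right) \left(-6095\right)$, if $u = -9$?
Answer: $-195040$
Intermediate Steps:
$8 \left(u + 13\right) \left(-6095\right) = 8 \left(-9 + 13\right) \left(-6095\right) = 8 \cdot 4 \left(-6095\right) = 32 \left(-6095\right) = -195040$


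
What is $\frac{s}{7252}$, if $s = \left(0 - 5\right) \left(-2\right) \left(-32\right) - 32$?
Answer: $- \frac{88}{1813} \approx -0.048538$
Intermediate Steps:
$s = -352$ ($s = \left(-5\right) \left(-2\right) \left(-32\right) - 32 = 10 \left(-32\right) - 32 = -320 - 32 = -352$)
$\frac{s}{7252} = - \frac{352}{7252} = \left(-352\right) \frac{1}{7252} = - \frac{88}{1813}$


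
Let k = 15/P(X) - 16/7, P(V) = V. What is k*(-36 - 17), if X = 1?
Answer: -4717/7 ≈ -673.86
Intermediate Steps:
k = 89/7 (k = 15/1 - 16/7 = 15*1 - 16*1/7 = 15 - 16/7 = 89/7 ≈ 12.714)
k*(-36 - 17) = 89*(-36 - 17)/7 = (89/7)*(-53) = -4717/7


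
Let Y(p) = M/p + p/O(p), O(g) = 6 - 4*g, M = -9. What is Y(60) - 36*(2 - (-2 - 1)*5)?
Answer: -477677/780 ≈ -612.41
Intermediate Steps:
Y(p) = -9/p + p/(6 - 4*p)
Y(60) - 36*(2 - (-2 - 1)*5) = (1/2)*(54 - 1*60**2 - 36*60)/(60*(-3 + 2*60)) - 36*(2 - (-2 - 1)*5) = (1/2)*(1/60)*(54 - 1*3600 - 2160)/(-3 + 120) - 36*(2 - (-3)*5) = (1/2)*(1/60)*(54 - 3600 - 2160)/117 - 36*(2 - 1*(-15)) = (1/2)*(1/60)*(1/117)*(-5706) - 36*(2 + 15) = -317/780 - 36*17 = -317/780 - 612 = -477677/780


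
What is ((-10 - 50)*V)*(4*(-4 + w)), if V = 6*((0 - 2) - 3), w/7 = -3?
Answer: -180000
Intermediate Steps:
w = -21 (w = 7*(-3) = -21)
V = -30 (V = 6*(-2 - 3) = 6*(-5) = -30)
((-10 - 50)*V)*(4*(-4 + w)) = ((-10 - 50)*(-30))*(4*(-4 - 21)) = (-60*(-30))*(4*(-25)) = 1800*(-100) = -180000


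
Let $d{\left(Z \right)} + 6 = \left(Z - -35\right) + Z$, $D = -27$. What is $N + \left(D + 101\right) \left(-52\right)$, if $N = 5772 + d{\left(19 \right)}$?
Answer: $1991$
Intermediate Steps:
$d{\left(Z \right)} = 29 + 2 Z$ ($d{\left(Z \right)} = -6 + \left(\left(Z - -35\right) + Z\right) = -6 + \left(\left(Z + 35\right) + Z\right) = -6 + \left(\left(35 + Z\right) + Z\right) = -6 + \left(35 + 2 Z\right) = 29 + 2 Z$)
$N = 5839$ ($N = 5772 + \left(29 + 2 \cdot 19\right) = 5772 + \left(29 + 38\right) = 5772 + 67 = 5839$)
$N + \left(D + 101\right) \left(-52\right) = 5839 + \left(-27 + 101\right) \left(-52\right) = 5839 + 74 \left(-52\right) = 5839 - 3848 = 1991$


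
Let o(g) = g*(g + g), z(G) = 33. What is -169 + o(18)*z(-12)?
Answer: 21215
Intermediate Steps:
o(g) = 2*g² (o(g) = g*(2*g) = 2*g²)
-169 + o(18)*z(-12) = -169 + (2*18²)*33 = -169 + (2*324)*33 = -169 + 648*33 = -169 + 21384 = 21215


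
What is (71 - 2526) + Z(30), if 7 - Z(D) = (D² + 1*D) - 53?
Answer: -3325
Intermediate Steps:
Z(D) = 60 - D - D² (Z(D) = 7 - ((D² + 1*D) - 53) = 7 - ((D² + D) - 53) = 7 - ((D + D²) - 53) = 7 - (-53 + D + D²) = 7 + (53 - D - D²) = 60 - D - D²)
(71 - 2526) + Z(30) = (71 - 2526) + (60 - 1*30 - 1*30²) = -2455 + (60 - 30 - 1*900) = -2455 + (60 - 30 - 900) = -2455 - 870 = -3325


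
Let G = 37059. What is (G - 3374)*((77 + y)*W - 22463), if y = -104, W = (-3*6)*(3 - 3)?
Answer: -756666155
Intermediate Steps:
W = 0 (W = -18*0 = 0)
(G - 3374)*((77 + y)*W - 22463) = (37059 - 3374)*((77 - 104)*0 - 22463) = 33685*(-27*0 - 22463) = 33685*(0 - 22463) = 33685*(-22463) = -756666155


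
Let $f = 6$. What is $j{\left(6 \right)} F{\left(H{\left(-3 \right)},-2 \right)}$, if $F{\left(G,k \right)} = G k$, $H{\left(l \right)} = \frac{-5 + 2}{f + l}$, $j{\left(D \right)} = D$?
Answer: $12$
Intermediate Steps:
$H{\left(l \right)} = - \frac{3}{6 + l}$ ($H{\left(l \right)} = \frac{-5 + 2}{6 + l} = - \frac{3}{6 + l}$)
$j{\left(6 \right)} F{\left(H{\left(-3 \right)},-2 \right)} = 6 - \frac{3}{6 - 3} \left(-2\right) = 6 - \frac{3}{3} \left(-2\right) = 6 \left(-3\right) \frac{1}{3} \left(-2\right) = 6 \left(\left(-1\right) \left(-2\right)\right) = 6 \cdot 2 = 12$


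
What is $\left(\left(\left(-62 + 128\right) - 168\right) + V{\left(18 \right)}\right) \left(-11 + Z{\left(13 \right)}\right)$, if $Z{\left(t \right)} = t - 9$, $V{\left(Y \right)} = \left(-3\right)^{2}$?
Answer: $651$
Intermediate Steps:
$V{\left(Y \right)} = 9$
$Z{\left(t \right)} = -9 + t$ ($Z{\left(t \right)} = t - 9 = -9 + t$)
$\left(\left(\left(-62 + 128\right) - 168\right) + V{\left(18 \right)}\right) \left(-11 + Z{\left(13 \right)}\right) = \left(\left(\left(-62 + 128\right) - 168\right) + 9\right) \left(-11 + \left(-9 + 13\right)\right) = \left(\left(66 - 168\right) + 9\right) \left(-11 + 4\right) = \left(-102 + 9\right) \left(-7\right) = \left(-93\right) \left(-7\right) = 651$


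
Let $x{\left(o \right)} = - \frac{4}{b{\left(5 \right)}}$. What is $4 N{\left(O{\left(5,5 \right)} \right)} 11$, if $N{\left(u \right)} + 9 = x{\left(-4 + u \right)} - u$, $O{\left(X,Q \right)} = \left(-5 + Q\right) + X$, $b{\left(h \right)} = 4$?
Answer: $-660$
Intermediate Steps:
$O{\left(X,Q \right)} = -5 + Q + X$
$x{\left(o \right)} = -1$ ($x{\left(o \right)} = - \frac{4}{4} = \left(-4\right) \frac{1}{4} = -1$)
$N{\left(u \right)} = -10 - u$ ($N{\left(u \right)} = -9 - \left(1 + u\right) = -10 - u$)
$4 N{\left(O{\left(5,5 \right)} \right)} 11 = 4 \left(-10 - \left(-5 + 5 + 5\right)\right) 11 = 4 \left(-10 - 5\right) 11 = 4 \left(-15\right) 11 = \left(-60\right) 11 = -660$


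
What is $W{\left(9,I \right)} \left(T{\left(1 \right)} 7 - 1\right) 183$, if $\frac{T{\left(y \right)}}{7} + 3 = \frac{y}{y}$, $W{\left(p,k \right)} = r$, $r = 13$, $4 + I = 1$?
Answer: $-235521$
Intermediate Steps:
$I = -3$ ($I = -4 + 1 = -3$)
$W{\left(p,k \right)} = 13$
$T{\left(y \right)} = -14$ ($T{\left(y \right)} = -21 + 7 \frac{y}{y} = -21 + 7 \cdot 1 = -21 + 7 = -14$)
$W{\left(9,I \right)} \left(T{\left(1 \right)} 7 - 1\right) 183 = 13 \left(\left(-14\right) 7 - 1\right) 183 = 13 \left(-98 - 1\right) 183 = 13 \left(-99\right) 183 = \left(-1287\right) 183 = -235521$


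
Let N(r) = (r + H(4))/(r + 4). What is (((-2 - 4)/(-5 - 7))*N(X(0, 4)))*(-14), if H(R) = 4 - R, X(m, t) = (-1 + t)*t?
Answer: -21/4 ≈ -5.2500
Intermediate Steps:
X(m, t) = t*(-1 + t)
N(r) = r/(4 + r) (N(r) = (r + (4 - 1*4))/(r + 4) = (r + (4 - 4))/(4 + r) = (r + 0)/(4 + r) = r/(4 + r))
(((-2 - 4)/(-5 - 7))*N(X(0, 4)))*(-14) = (((-2 - 4)/(-5 - 7))*((4*(-1 + 4))/(4 + 4*(-1 + 4))))*(-14) = ((-6/(-12))*((4*3)/(4 + 4*3)))*(-14) = ((-6*(-1/12))*(12/(4 + 12)))*(-14) = ((12/16)/2)*(-14) = ((12*(1/16))/2)*(-14) = ((½)*(¾))*(-14) = (3/8)*(-14) = -21/4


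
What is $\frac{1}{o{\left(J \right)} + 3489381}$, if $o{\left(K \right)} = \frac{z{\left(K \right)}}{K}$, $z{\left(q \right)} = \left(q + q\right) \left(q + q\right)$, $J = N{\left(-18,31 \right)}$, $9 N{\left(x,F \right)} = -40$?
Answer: $\frac{9}{31404269} \approx 2.8659 \cdot 10^{-7}$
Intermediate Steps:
$N{\left(x,F \right)} = - \frac{40}{9}$ ($N{\left(x,F \right)} = \frac{1}{9} \left(-40\right) = - \frac{40}{9}$)
$J = - \frac{40}{9} \approx -4.4444$
$z{\left(q \right)} = 4 q^{2}$ ($z{\left(q \right)} = 2 q 2 q = 4 q^{2}$)
$o{\left(K \right)} = 4 K$ ($o{\left(K \right)} = \frac{4 K^{2}}{K} = 4 K$)
$\frac{1}{o{\left(J \right)} + 3489381} = \frac{1}{4 \left(- \frac{40}{9}\right) + 3489381} = \frac{1}{- \frac{160}{9} + 3489381} = \frac{1}{\frac{31404269}{9}} = \frac{9}{31404269}$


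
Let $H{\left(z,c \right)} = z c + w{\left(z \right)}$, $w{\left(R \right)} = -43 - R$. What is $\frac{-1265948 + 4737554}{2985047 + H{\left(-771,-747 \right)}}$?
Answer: $\frac{1735803}{1780856} \approx 0.9747$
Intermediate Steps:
$H{\left(z,c \right)} = -43 - z + c z$ ($H{\left(z,c \right)} = z c - \left(43 + z\right) = c z - \left(43 + z\right) = -43 - z + c z$)
$\frac{-1265948 + 4737554}{2985047 + H{\left(-771,-747 \right)}} = \frac{-1265948 + 4737554}{2985047 - -576665} = \frac{3471606}{2985047 + \left(-43 + 771 + 575937\right)} = \frac{3471606}{2985047 + 576665} = \frac{3471606}{3561712} = 3471606 \cdot \frac{1}{3561712} = \frac{1735803}{1780856}$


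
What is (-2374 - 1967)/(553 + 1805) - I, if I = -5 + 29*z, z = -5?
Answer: 116453/786 ≈ 148.16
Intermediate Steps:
I = -150 (I = -5 + 29*(-5) = -5 - 145 = -150)
(-2374 - 1967)/(553 + 1805) - I = (-2374 - 1967)/(553 + 1805) - 1*(-150) = -4341/2358 + 150 = -4341*1/2358 + 150 = -1447/786 + 150 = 116453/786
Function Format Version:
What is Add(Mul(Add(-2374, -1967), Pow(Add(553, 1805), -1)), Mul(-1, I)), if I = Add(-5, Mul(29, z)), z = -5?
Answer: Rational(116453, 786) ≈ 148.16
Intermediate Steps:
I = -150 (I = Add(-5, Mul(29, -5)) = Add(-5, -145) = -150)
Add(Mul(Add(-2374, -1967), Pow(Add(553, 1805), -1)), Mul(-1, I)) = Add(Mul(Add(-2374, -1967), Pow(Add(553, 1805), -1)), Mul(-1, -150)) = Add(Mul(-4341, Pow(2358, -1)), 150) = Add(Mul(-4341, Rational(1, 2358)), 150) = Add(Rational(-1447, 786), 150) = Rational(116453, 786)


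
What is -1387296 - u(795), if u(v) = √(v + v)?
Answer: -1387296 - √1590 ≈ -1.3873e+6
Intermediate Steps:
u(v) = √2*√v (u(v) = √(2*v) = √2*√v)
-1387296 - u(795) = -1387296 - √2*√795 = -1387296 - √1590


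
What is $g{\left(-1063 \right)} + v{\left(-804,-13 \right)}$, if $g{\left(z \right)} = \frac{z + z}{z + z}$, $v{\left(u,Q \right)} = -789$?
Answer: $-788$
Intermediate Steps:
$g{\left(z \right)} = 1$ ($g{\left(z \right)} = \frac{2 z}{2 z} = 2 z \frac{1}{2 z} = 1$)
$g{\left(-1063 \right)} + v{\left(-804,-13 \right)} = 1 - 789 = -788$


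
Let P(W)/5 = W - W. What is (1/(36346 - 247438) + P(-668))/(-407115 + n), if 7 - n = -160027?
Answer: 1/52156822452 ≈ 1.9173e-11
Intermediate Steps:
n = 160034 (n = 7 - 1*(-160027) = 7 + 160027 = 160034)
P(W) = 0 (P(W) = 5*(W - W) = 5*0 = 0)
(1/(36346 - 247438) + P(-668))/(-407115 + n) = (1/(36346 - 247438) + 0)/(-407115 + 160034) = (1/(-211092) + 0)/(-247081) = (-1/211092 + 0)*(-1/247081) = -1/211092*(-1/247081) = 1/52156822452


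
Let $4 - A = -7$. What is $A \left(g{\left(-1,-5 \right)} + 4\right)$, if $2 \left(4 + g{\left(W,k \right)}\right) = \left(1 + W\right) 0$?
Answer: $0$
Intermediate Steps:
$g{\left(W,k \right)} = -4$ ($g{\left(W,k \right)} = -4 + \frac{\left(1 + W\right) 0}{2} = -4 + \frac{1}{2} \cdot 0 = -4 + 0 = -4$)
$A = 11$ ($A = 4 - -7 = 4 + 7 = 11$)
$A \left(g{\left(-1,-5 \right)} + 4\right) = 11 \left(-4 + 4\right) = 11 \cdot 0 = 0$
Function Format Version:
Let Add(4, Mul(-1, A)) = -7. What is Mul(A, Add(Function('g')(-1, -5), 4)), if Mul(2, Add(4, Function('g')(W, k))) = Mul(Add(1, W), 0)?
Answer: 0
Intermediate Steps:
Function('g')(W, k) = -4 (Function('g')(W, k) = Add(-4, Mul(Rational(1, 2), Mul(Add(1, W), 0))) = Add(-4, Mul(Rational(1, 2), 0)) = Add(-4, 0) = -4)
A = 11 (A = Add(4, Mul(-1, -7)) = Add(4, 7) = 11)
Mul(A, Add(Function('g')(-1, -5), 4)) = Mul(11, Add(-4, 4)) = Mul(11, 0) = 0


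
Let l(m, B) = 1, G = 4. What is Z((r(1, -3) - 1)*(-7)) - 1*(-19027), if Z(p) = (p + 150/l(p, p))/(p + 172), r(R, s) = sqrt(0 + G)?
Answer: 285418/15 ≈ 19028.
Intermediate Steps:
r(R, s) = 2 (r(R, s) = sqrt(0 + 4) = sqrt(4) = 2)
Z(p) = (150 + p)/(172 + p) (Z(p) = (p + 150/1)/(p + 172) = (p + 150*1)/(172 + p) = (p + 150)/(172 + p) = (150 + p)/(172 + p))
Z((r(1, -3) - 1)*(-7)) - 1*(-19027) = (150 + (2 - 1)*(-7))/(172 + (2 - 1)*(-7)) - 1*(-19027) = (150 + 1*(-7))/(172 + 1*(-7)) + 19027 = (150 - 7)/(172 - 7) + 19027 = 143/165 + 19027 = (1/165)*143 + 19027 = 13/15 + 19027 = 285418/15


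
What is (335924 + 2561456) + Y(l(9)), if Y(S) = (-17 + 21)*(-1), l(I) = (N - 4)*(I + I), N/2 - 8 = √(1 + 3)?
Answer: 2897376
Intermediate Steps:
N = 20 (N = 16 + 2*√(1 + 3) = 16 + 2*√4 = 16 + 2*2 = 16 + 4 = 20)
l(I) = 32*I (l(I) = (20 - 4)*(I + I) = 16*(2*I) = 32*I)
Y(S) = -4 (Y(S) = 4*(-1) = -4)
(335924 + 2561456) + Y(l(9)) = (335924 + 2561456) - 4 = 2897380 - 4 = 2897376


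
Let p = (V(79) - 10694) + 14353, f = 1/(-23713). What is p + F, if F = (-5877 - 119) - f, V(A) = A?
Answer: -53543953/23713 ≈ -2258.0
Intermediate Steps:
f = -1/23713 ≈ -4.2171e-5
F = -142183147/23713 (F = (-5877 - 119) - 1*(-1/23713) = -5996 + 1/23713 = -142183147/23713 ≈ -5996.0)
p = 3738 (p = (79 - 10694) + 14353 = -10615 + 14353 = 3738)
p + F = 3738 - 142183147/23713 = -53543953/23713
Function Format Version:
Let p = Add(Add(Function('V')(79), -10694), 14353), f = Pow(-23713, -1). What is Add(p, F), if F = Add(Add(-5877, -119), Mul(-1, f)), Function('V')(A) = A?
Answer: Rational(-53543953, 23713) ≈ -2258.0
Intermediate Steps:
f = Rational(-1, 23713) ≈ -4.2171e-5
F = Rational(-142183147, 23713) (F = Add(Add(-5877, -119), Mul(-1, Rational(-1, 23713))) = Add(-5996, Rational(1, 23713)) = Rational(-142183147, 23713) ≈ -5996.0)
p = 3738 (p = Add(Add(79, -10694), 14353) = Add(-10615, 14353) = 3738)
Add(p, F) = Add(3738, Rational(-142183147, 23713)) = Rational(-53543953, 23713)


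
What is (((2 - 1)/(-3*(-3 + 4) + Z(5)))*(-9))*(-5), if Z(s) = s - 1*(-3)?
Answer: 9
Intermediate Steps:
Z(s) = 3 + s (Z(s) = s + 3 = 3 + s)
(((2 - 1)/(-3*(-3 + 4) + Z(5)))*(-9))*(-5) = (((2 - 1)/(-3*(-3 + 4) + (3 + 5)))*(-9))*(-5) = ((1/(-3*1 + 8))*(-9))*(-5) = ((1/(-3 + 8))*(-9))*(-5) = ((1/5)*(-9))*(-5) = ((1*(⅕))*(-9))*(-5) = ((⅕)*(-9))*(-5) = -9/5*(-5) = 9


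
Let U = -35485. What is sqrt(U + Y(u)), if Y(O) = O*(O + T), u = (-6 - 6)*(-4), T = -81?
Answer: I*sqrt(37069) ≈ 192.53*I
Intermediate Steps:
u = 48 (u = -12*(-4) = 48)
Y(O) = O*(-81 + O) (Y(O) = O*(O - 81) = O*(-81 + O))
sqrt(U + Y(u)) = sqrt(-35485 + 48*(-81 + 48)) = sqrt(-35485 + 48*(-33)) = sqrt(-35485 - 1584) = sqrt(-37069) = I*sqrt(37069)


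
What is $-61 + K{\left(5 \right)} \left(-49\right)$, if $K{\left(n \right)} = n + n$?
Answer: $-551$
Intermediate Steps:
$K{\left(n \right)} = 2 n$
$-61 + K{\left(5 \right)} \left(-49\right) = -61 + 2 \cdot 5 \left(-49\right) = -61 + 10 \left(-49\right) = -61 - 490 = -551$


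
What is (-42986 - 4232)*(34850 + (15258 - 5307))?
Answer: -2115413618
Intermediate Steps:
(-42986 - 4232)*(34850 + (15258 - 5307)) = -47218*(34850 + 9951) = -47218*44801 = -2115413618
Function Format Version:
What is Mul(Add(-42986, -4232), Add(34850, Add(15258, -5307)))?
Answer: -2115413618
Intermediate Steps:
Mul(Add(-42986, -4232), Add(34850, Add(15258, -5307))) = Mul(-47218, Add(34850, 9951)) = Mul(-47218, 44801) = -2115413618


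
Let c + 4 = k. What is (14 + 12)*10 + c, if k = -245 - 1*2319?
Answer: -2308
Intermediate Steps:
k = -2564 (k = -245 - 2319 = -2564)
c = -2568 (c = -4 - 2564 = -2568)
(14 + 12)*10 + c = (14 + 12)*10 - 2568 = 26*10 - 2568 = 260 - 2568 = -2308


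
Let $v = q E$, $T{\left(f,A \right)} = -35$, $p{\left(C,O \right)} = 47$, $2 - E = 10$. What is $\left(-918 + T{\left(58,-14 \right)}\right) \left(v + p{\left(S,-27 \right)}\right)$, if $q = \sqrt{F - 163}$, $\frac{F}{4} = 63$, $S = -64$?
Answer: $-44791 + 7624 \sqrt{89} \approx 27134.0$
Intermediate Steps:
$E = -8$ ($E = 2 - 10 = -8$)
$F = 252$ ($F = 4 \cdot 63 = 252$)
$q = \sqrt{89}$ ($q = \sqrt{252 - 163} = \sqrt{89} \approx 9.434$)
$v = - 8 \sqrt{89}$ ($v = \sqrt{89} \left(-8\right) = - 8 \sqrt{89} \approx -75.472$)
$\left(-918 + T{\left(58,-14 \right)}\right) \left(v + p{\left(S,-27 \right)}\right) = \left(-918 - 35\right) \left(- 8 \sqrt{89} + 47\right) = - 953 \left(47 - 8 \sqrt{89}\right) = -44791 + 7624 \sqrt{89}$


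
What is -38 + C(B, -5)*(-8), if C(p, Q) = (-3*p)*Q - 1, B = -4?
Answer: 450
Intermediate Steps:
C(p, Q) = -1 - 3*Q*p (C(p, Q) = -3*Q*p - 1 = -1 - 3*Q*p)
-38 + C(B, -5)*(-8) = -38 + (-1 - 3*(-5)*(-4))*(-8) = -38 + (-1 - 60)*(-8) = -38 - 61*(-8) = -38 + 488 = 450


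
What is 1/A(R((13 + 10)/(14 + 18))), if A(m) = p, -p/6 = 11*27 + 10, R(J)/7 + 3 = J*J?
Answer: -1/1842 ≈ -0.00054289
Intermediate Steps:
R(J) = -21 + 7*J**2 (R(J) = -21 + 7*(J*J) = -21 + 7*J**2)
p = -1842 (p = -6*(11*27 + 10) = -6*(297 + 10) = -6*307 = -1842)
A(m) = -1842
1/A(R((13 + 10)/(14 + 18))) = 1/(-1842) = -1/1842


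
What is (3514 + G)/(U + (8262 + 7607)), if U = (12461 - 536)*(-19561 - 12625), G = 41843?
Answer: -45357/383802181 ≈ -0.00011818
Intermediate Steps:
U = -383818050 (U = 11925*(-32186) = -383818050)
(3514 + G)/(U + (8262 + 7607)) = (3514 + 41843)/(-383818050 + (8262 + 7607)) = 45357/(-383818050 + 15869) = 45357/(-383802181) = 45357*(-1/383802181) = -45357/383802181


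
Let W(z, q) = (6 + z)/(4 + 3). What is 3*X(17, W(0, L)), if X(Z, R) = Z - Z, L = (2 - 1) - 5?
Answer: 0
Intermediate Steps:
L = -4 (L = 1 - 5 = -4)
W(z, q) = 6/7 + z/7 (W(z, q) = (6 + z)/7 = (6 + z)*(⅐) = 6/7 + z/7)
X(Z, R) = 0
3*X(17, W(0, L)) = 3*0 = 0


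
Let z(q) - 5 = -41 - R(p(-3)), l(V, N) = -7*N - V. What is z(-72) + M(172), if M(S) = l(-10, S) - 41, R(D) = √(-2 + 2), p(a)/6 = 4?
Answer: -1271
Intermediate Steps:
p(a) = 24 (p(a) = 6*4 = 24)
l(V, N) = -V - 7*N
R(D) = 0 (R(D) = √0 = 0)
z(q) = -36 (z(q) = 5 + (-41 - 1*0) = 5 + (-41 + 0) = 5 - 41 = -36)
M(S) = -31 - 7*S (M(S) = (-1*(-10) - 7*S) - 41 = (10 - 7*S) - 41 = -31 - 7*S)
z(-72) + M(172) = -36 + (-31 - 7*172) = -36 + (-31 - 1204) = -36 - 1235 = -1271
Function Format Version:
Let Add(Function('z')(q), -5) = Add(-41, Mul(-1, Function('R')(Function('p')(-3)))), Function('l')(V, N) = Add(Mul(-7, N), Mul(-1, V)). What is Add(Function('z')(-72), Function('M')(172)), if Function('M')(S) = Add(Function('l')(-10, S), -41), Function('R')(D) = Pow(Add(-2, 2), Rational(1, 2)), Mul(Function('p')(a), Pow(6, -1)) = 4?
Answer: -1271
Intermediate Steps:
Function('p')(a) = 24 (Function('p')(a) = Mul(6, 4) = 24)
Function('l')(V, N) = Add(Mul(-1, V), Mul(-7, N))
Function('R')(D) = 0 (Function('R')(D) = Pow(0, Rational(1, 2)) = 0)
Function('z')(q) = -36 (Function('z')(q) = Add(5, Add(-41, Mul(-1, 0))) = Add(5, Add(-41, 0)) = Add(5, -41) = -36)
Function('M')(S) = Add(-31, Mul(-7, S)) (Function('M')(S) = Add(Add(Mul(-1, -10), Mul(-7, S)), -41) = Add(Add(10, Mul(-7, S)), -41) = Add(-31, Mul(-7, S)))
Add(Function('z')(-72), Function('M')(172)) = Add(-36, Add(-31, Mul(-7, 172))) = Add(-36, Add(-31, -1204)) = Add(-36, -1235) = -1271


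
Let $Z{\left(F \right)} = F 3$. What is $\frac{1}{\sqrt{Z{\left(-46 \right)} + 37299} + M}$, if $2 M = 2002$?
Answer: $\frac{1001}{964840} - \frac{3 \sqrt{4129}}{964840} \approx 0.00083768$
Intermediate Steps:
$M = 1001$ ($M = \frac{1}{2} \cdot 2002 = 1001$)
$Z{\left(F \right)} = 3 F$
$\frac{1}{\sqrt{Z{\left(-46 \right)} + 37299} + M} = \frac{1}{\sqrt{3 \left(-46\right) + 37299} + 1001} = \frac{1}{\sqrt{-138 + 37299} + 1001} = \frac{1}{\sqrt{37161} + 1001} = \frac{1}{3 \sqrt{4129} + 1001} = \frac{1}{1001 + 3 \sqrt{4129}}$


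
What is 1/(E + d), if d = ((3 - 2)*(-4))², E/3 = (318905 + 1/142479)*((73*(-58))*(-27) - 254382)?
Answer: -15831/2121375051223952 ≈ -7.4626e-12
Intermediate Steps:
E = -2121375051477248/15831 (E = 3*((318905 + 1/142479)*((73*(-58))*(-27) - 254382)) = 3*((318905 + 1/142479)*(-4234*(-27) - 254382)) = 3*(45437265496*(114318 - 254382)/142479) = 3*((45437265496/142479)*(-140064)) = 3*(-2121375051477248/47493) = -2121375051477248/15831 ≈ -1.3400e+11)
d = 16 (d = (1*(-4))² = (-4)² = 16)
1/(E + d) = 1/(-2121375051477248/15831 + 16) = 1/(-2121375051223952/15831) = -15831/2121375051223952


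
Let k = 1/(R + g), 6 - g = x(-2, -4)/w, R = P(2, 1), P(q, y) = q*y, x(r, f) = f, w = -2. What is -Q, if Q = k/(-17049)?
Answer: 1/102294 ≈ 9.7757e-6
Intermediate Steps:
R = 2 (R = 2*1 = 2)
g = 4 (g = 6 - (-4)/(-2) = 6 - (-4)*(-1)/2 = 6 - 1*2 = 6 - 2 = 4)
k = ⅙ (k = 1/(2 + 4) = 1/6 = ⅙ ≈ 0.16667)
Q = -1/102294 (Q = (⅙)/(-17049) = -1/17049*⅙ = -1/102294 ≈ -9.7757e-6)
-Q = -1*(-1/102294) = 1/102294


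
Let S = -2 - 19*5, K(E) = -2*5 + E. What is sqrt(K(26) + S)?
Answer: 9*I ≈ 9.0*I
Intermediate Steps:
K(E) = -10 + E
S = -97 (S = -2 - 95 = -97)
sqrt(K(26) + S) = sqrt((-10 + 26) - 97) = sqrt(16 - 97) = sqrt(-81) = 9*I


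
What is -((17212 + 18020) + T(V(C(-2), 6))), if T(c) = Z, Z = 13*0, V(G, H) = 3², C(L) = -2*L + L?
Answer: -35232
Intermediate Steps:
C(L) = -L
V(G, H) = 9
Z = 0
T(c) = 0
-((17212 + 18020) + T(V(C(-2), 6))) = -((17212 + 18020) + 0) = -(35232 + 0) = -1*35232 = -35232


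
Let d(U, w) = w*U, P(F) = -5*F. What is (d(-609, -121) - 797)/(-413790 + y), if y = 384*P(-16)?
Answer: -36446/191535 ≈ -0.19028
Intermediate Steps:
d(U, w) = U*w
y = 30720 (y = 384*(-5*(-16)) = 384*80 = 30720)
(d(-609, -121) - 797)/(-413790 + y) = (-609*(-121) - 797)/(-413790 + 30720) = (73689 - 797)/(-383070) = 72892*(-1/383070) = -36446/191535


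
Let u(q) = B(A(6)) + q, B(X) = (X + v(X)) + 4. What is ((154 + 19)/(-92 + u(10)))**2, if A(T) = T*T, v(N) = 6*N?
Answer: 29929/30276 ≈ 0.98854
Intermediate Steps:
A(T) = T**2
B(X) = 4 + 7*X (B(X) = (X + 6*X) + 4 = 7*X + 4 = 4 + 7*X)
u(q) = 256 + q (u(q) = (4 + 7*6**2) + q = (4 + 7*36) + q = (4 + 252) + q = 256 + q)
((154 + 19)/(-92 + u(10)))**2 = ((154 + 19)/(-92 + (256 + 10)))**2 = (173/(-92 + 266))**2 = (173/174)**2 = 29929/30276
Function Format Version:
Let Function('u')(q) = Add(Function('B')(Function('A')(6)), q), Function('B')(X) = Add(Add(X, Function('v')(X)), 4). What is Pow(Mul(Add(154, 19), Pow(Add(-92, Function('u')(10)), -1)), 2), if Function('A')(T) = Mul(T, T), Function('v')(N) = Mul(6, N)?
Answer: Rational(29929, 30276) ≈ 0.98854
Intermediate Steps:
Function('A')(T) = Pow(T, 2)
Function('B')(X) = Add(4, Mul(7, X)) (Function('B')(X) = Add(Add(X, Mul(6, X)), 4) = Add(Mul(7, X), 4) = Add(4, Mul(7, X)))
Function('u')(q) = Add(256, q) (Function('u')(q) = Add(Add(4, Mul(7, Pow(6, 2))), q) = Add(Add(4, Mul(7, 36)), q) = Add(Add(4, 252), q) = Add(256, q))
Pow(Mul(Add(154, 19), Pow(Add(-92, Function('u')(10)), -1)), 2) = Pow(Mul(Add(154, 19), Pow(Add(-92, Add(256, 10)), -1)), 2) = Pow(Mul(173, Pow(Add(-92, 266), -1)), 2) = Pow(Mul(173, Pow(174, -1)), 2) = Pow(Mul(173, Rational(1, 174)), 2) = Pow(Rational(173, 174), 2) = Rational(29929, 30276)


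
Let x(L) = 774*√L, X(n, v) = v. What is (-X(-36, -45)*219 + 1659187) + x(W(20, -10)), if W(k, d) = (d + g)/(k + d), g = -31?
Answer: 1669042 + 387*I*√410/5 ≈ 1.669e+6 + 1567.2*I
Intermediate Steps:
W(k, d) = (-31 + d)/(d + k) (W(k, d) = (d - 31)/(k + d) = (-31 + d)/(d + k))
(-X(-36, -45)*219 + 1659187) + x(W(20, -10)) = (-(-45)*219 + 1659187) + 774*√((-31 - 10)/(-10 + 20)) = (-1*(-9855) + 1659187) + 774*√(-41/10) = (9855 + 1659187) + 774*√((⅒)*(-41)) = 1669042 + 774*√(-41/10) = 1669042 + 774*(I*√410/10) = 1669042 + 387*I*√410/5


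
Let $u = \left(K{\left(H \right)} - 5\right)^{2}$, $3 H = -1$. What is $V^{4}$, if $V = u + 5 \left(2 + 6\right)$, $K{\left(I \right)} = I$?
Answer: $\frac{143986855936}{6561} \approx 2.1946 \cdot 10^{7}$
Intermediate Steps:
$H = - \frac{1}{3}$ ($H = \frac{1}{3} \left(-1\right) = - \frac{1}{3} \approx -0.33333$)
$u = \frac{256}{9}$ ($u = \left(- \frac{1}{3} - 5\right)^{2} = \left(- \frac{16}{3}\right)^{2} = \frac{256}{9} \approx 28.444$)
$V = \frac{616}{9}$ ($V = \frac{256}{9} + 5 \left(2 + 6\right) = \frac{256}{9} + 5 \cdot 8 = \frac{256}{9} + 40 = \frac{616}{9} \approx 68.444$)
$V^{4} = \left(\frac{616}{9}\right)^{4} = \frac{143986855936}{6561}$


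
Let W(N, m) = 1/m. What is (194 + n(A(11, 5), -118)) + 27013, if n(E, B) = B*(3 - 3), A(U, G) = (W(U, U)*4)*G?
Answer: 27207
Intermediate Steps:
A(U, G) = 4*G/U (A(U, G) = (4/U)*G = 4*G/U)
n(E, B) = 0 (n(E, B) = B*0 = 0)
(194 + n(A(11, 5), -118)) + 27013 = (194 + 0) + 27013 = 194 + 27013 = 27207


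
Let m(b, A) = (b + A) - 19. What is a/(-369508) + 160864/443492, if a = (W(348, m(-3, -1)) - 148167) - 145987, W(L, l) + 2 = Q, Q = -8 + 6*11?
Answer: 23733830641/20484230242 ≈ 1.1586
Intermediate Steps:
m(b, A) = -19 + A + b (m(b, A) = (A + b) - 19 = -19 + A + b)
Q = 58 (Q = -8 + 66 = 58)
W(L, l) = 56 (W(L, l) = -2 + 58 = 56)
a = -294098 (a = (56 - 148167) - 145987 = -148111 - 145987 = -294098)
a/(-369508) + 160864/443492 = -294098/(-369508) + 160864/443492 = -294098*(-1/369508) + 160864*(1/443492) = 147049/184754 + 40216/110873 = 23733830641/20484230242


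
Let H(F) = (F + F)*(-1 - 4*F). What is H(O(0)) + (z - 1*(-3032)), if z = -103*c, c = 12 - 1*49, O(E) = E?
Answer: 6843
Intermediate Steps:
c = -37 (c = 12 - 49 = -37)
z = 3811 (z = -103*(-37) = 3811)
H(F) = 2*F*(-1 - 4*F) (H(F) = (2*F)*(-1 - 4*F) = 2*F*(-1 - 4*F))
H(O(0)) + (z - 1*(-3032)) = -2*0*(1 + 4*0) + (3811 - 1*(-3032)) = -2*0*(1 + 0) + (3811 + 3032) = -2*0*1 + 6843 = 0 + 6843 = 6843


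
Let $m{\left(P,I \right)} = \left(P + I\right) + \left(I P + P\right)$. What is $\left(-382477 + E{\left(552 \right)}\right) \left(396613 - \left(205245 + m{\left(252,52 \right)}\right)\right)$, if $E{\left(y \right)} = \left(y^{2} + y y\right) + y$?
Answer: $40425548964$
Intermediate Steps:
$m{\left(P,I \right)} = I + 2 P + I P$ ($m{\left(P,I \right)} = \left(I + P\right) + \left(P + I P\right) = I + 2 P + I P$)
$E{\left(y \right)} = y + 2 y^{2}$ ($E{\left(y \right)} = \left(y^{2} + y^{2}\right) + y = 2 y^{2} + y = y + 2 y^{2}$)
$\left(-382477 + E{\left(552 \right)}\right) \left(396613 - \left(205245 + m{\left(252,52 \right)}\right)\right) = \left(-382477 + 552 \left(1 + 2 \cdot 552\right)\right) \left(396613 - \left(205297 + 13608\right)\right) = \left(-382477 + 552 \left(1 + 1104\right)\right) \left(396613 - 218905\right) = \left(-382477 + 552 \cdot 1105\right) \left(396613 - 218905\right) = \left(-382477 + 609960\right) \left(396613 - 218905\right) = 227483 \left(396613 - 218905\right) = 227483 \cdot 177708 = 40425548964$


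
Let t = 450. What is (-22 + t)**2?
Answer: 183184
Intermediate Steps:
(-22 + t)**2 = (-22 + 450)**2 = 428**2 = 183184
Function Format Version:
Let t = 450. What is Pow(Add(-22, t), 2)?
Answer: 183184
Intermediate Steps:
Pow(Add(-22, t), 2) = Pow(Add(-22, 450), 2) = Pow(428, 2) = 183184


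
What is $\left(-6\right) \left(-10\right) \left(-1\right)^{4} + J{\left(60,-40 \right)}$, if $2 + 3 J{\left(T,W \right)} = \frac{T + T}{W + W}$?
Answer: $\frac{353}{6} \approx 58.833$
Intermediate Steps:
$J{\left(T,W \right)} = - \frac{2}{3} + \frac{T}{3 W}$ ($J{\left(T,W \right)} = - \frac{2}{3} + \frac{\left(T + T\right) \frac{1}{W + W}}{3} = - \frac{2}{3} + \frac{2 T \frac{1}{2 W}}{3} = - \frac{2}{3} + \frac{T \frac{1}{W}}{3} = - \frac{2}{3} + \frac{T}{3 W}$)
$\left(-6\right) \left(-10\right) \left(-1\right)^{4} + J{\left(60,-40 \right)} = \left(-6\right) \left(-10\right) \left(-1\right)^{4} + \frac{60 - -80}{3 \left(-40\right)} = 60 \cdot 1 + \frac{1}{3} \left(- \frac{1}{40}\right) \left(60 + 80\right) = 60 + \frac{1}{3} \left(- \frac{1}{40}\right) 140 = 60 - \frac{7}{6} = \frac{353}{6}$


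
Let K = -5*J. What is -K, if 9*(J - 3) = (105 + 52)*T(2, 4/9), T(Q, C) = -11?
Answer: -8500/9 ≈ -944.44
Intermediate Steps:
J = -1700/9 (J = 3 + ((105 + 52)*(-11))/9 = 3 + (157*(-11))/9 = 3 + (1/9)*(-1727) = 3 - 1727/9 = -1700/9 ≈ -188.89)
K = 8500/9 (K = -5*(-1700/9) = 8500/9 ≈ 944.44)
-K = -1*8500/9 = -8500/9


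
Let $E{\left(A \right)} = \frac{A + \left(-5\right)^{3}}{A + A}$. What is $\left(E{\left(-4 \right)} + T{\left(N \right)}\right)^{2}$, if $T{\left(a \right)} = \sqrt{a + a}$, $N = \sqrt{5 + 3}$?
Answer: $\frac{\left(129 + 16 \sqrt[4]{2}\right)^{2}}{64} \approx 342.38$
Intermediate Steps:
$E{\left(A \right)} = \frac{-125 + A}{2 A}$ ($E{\left(A \right)} = \frac{A - 125}{2 A} = \left(-125 + A\right) \frac{1}{2 A} = \frac{-125 + A}{2 A}$)
$N = 2 \sqrt{2}$ ($N = \sqrt{8} = 2 \sqrt{2} \approx 2.8284$)
$T{\left(a \right)} = \sqrt{2} \sqrt{a}$ ($T{\left(a \right)} = \sqrt{2 a} = \sqrt{2} \sqrt{a}$)
$\left(E{\left(-4 \right)} + T{\left(N \right)}\right)^{2} = \left(\frac{-125 - 4}{2 \left(-4\right)} + \sqrt{2} \sqrt{2 \sqrt{2}}\right)^{2} = \left(\frac{1}{2} \left(- \frac{1}{4}\right) \left(-129\right) + \sqrt{2} \cdot 2^{\frac{3}{4}}\right)^{2} = \left(\frac{129}{8} + 2 \sqrt[4]{2}\right)^{2}$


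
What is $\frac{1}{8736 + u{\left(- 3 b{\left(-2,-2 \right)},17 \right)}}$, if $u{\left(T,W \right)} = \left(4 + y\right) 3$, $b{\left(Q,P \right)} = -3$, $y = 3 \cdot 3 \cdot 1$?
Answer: $\frac{1}{8775} \approx 0.00011396$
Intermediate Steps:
$y = 9$ ($y = 9 \cdot 1 = 9$)
$u{\left(T,W \right)} = 39$ ($u{\left(T,W \right)} = \left(4 + 9\right) 3 = 13 \cdot 3 = 39$)
$\frac{1}{8736 + u{\left(- 3 b{\left(-2,-2 \right)},17 \right)}} = \frac{1}{8736 + 39} = \frac{1}{8775}$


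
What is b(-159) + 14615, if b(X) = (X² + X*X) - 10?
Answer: 65167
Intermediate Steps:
b(X) = -10 + 2*X² (b(X) = (X² + X²) - 10 = 2*X² - 10 = -10 + 2*X²)
b(-159) + 14615 = (-10 + 2*(-159)²) + 14615 = (-10 + 2*25281) + 14615 = (-10 + 50562) + 14615 = 50552 + 14615 = 65167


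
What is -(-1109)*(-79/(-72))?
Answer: 87611/72 ≈ 1216.8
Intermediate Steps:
-(-1109)*(-79/(-72)) = -(-1109)*(-79*(-1/72)) = -(-1109)*79/72 = -1109*(-79/72) = 87611/72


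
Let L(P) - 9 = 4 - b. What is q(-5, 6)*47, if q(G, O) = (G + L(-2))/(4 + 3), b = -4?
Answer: 564/7 ≈ 80.571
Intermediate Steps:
L(P) = 17 (L(P) = 9 + (4 - 1*(-4)) = 9 + (4 + 4) = 9 + 8 = 17)
q(G, O) = 17/7 + G/7 (q(G, O) = (G + 17)/(4 + 3) = (17 + G)/7 = (17 + G)*(1/7) = 17/7 + G/7)
q(-5, 6)*47 = (17/7 + (1/7)*(-5))*47 = (17/7 - 5/7)*47 = (12/7)*47 = 564/7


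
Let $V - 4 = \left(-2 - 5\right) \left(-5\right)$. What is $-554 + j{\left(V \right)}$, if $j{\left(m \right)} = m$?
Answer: $-515$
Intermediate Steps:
$V = 39$ ($V = 4 + \left(-2 - 5\right) \left(-5\right) = 4 - -35 = 4 + 35 = 39$)
$-554 + j{\left(V \right)} = -554 + 39 = -515$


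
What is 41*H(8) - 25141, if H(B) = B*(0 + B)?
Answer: -22517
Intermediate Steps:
H(B) = B² (H(B) = B*B = B²)
41*H(8) - 25141 = 41*8² - 25141 = 41*64 - 25141 = 2624 - 25141 = -22517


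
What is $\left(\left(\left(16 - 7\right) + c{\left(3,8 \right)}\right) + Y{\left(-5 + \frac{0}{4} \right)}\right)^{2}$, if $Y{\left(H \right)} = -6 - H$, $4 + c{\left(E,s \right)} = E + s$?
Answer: $225$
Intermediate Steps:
$c{\left(E,s \right)} = -4 + E + s$ ($c{\left(E,s \right)} = -4 + \left(E + s\right) = -4 + E + s$)
$\left(\left(\left(16 - 7\right) + c{\left(3,8 \right)}\right) + Y{\left(-5 + \frac{0}{4} \right)}\right)^{2} = \left(\left(\left(16 - 7\right) + \left(-4 + 3 + 8\right)\right) - 1\right)^{2} = \left(\left(9 + 7\right) - 1\right)^{2} = \left(16 - 1\right)^{2} = 15^{2} = 225$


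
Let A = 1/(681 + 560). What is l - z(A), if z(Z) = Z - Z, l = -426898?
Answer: -426898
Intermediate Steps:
A = 1/1241 ≈ 0.00080580
z(Z) = 0
l - z(A) = -426898 - 1*0 = -426898 + 0 = -426898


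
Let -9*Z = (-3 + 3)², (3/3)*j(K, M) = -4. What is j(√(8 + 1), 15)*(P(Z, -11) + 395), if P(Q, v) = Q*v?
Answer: -1580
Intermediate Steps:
j(K, M) = -4
Z = 0 (Z = -(-3 + 3)²/9 = -⅑*0² = -⅑*0 = 0)
j(√(8 + 1), 15)*(P(Z, -11) + 395) = -4*(0*(-11) + 395) = -4*(0 + 395) = -4*395 = -1580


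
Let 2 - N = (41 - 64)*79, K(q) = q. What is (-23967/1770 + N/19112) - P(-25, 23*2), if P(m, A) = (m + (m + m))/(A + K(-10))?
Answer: -192181087/16914120 ≈ -11.362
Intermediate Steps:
N = 1819 (N = 2 - (41 - 64)*79 = 2 - (-23)*79 = 2 - 1*(-1817) = 2 + 1817 = 1819)
P(m, A) = 3*m/(-10 + A) (P(m, A) = (m + (m + m))/(A - 10) = (m + 2*m)/(-10 + A) = (3*m)/(-10 + A) = 3*m/(-10 + A))
(-23967/1770 + N/19112) - P(-25, 23*2) = (-23967/1770 + 1819/19112) - 3*(-25)/(-10 + 23*2) = (-23967*1/1770 + 1819*(1/19112)) - 3*(-25)/(-10 + 46) = (-7989/590 + 1819/19112) - 3*(-25)/36 = -75806279/5638040 - 3*(-25)/36 = -75806279/5638040 - 1*(-25/12) = -75806279/5638040 + 25/12 = -192181087/16914120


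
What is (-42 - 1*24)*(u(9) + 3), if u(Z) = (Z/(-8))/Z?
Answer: -759/4 ≈ -189.75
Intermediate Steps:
u(Z) = -1/8 (u(Z) = (Z*(-1/8))/Z = (-Z/8)/Z = -1/8)
(-42 - 1*24)*(u(9) + 3) = (-42 - 1*24)*(-1/8 + 3) = (-42 - 24)*(23/8) = -66*23/8 = -759/4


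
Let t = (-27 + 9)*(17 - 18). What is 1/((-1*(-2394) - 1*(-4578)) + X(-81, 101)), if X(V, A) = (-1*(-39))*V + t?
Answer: 1/3831 ≈ 0.00026103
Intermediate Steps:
t = 18 (t = -18*(-1) = 18)
X(V, A) = 18 + 39*V (X(V, A) = (-1*(-39))*V + 18 = 39*V + 18 = 18 + 39*V)
1/((-1*(-2394) - 1*(-4578)) + X(-81, 101)) = 1/((-1*(-2394) - 1*(-4578)) + (18 + 39*(-81))) = 1/((2394 + 4578) + (18 - 3159)) = 1/(6972 - 3141) = 1/3831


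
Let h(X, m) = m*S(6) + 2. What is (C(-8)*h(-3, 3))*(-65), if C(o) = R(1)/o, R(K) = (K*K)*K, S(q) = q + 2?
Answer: 845/4 ≈ 211.25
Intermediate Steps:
S(q) = 2 + q
R(K) = K³ (R(K) = K²*K = K³)
h(X, m) = 2 + 8*m (h(X, m) = m*(2 + 6) + 2 = m*8 + 2 = 8*m + 2 = 2 + 8*m)
C(o) = 1/o (C(o) = 1³/o = 1/o)
(C(-8)*h(-3, 3))*(-65) = ((2 + 8*3)/(-8))*(-65) = -(2 + 24)/8*(-65) = -⅛*26*(-65) = -13/4*(-65) = 845/4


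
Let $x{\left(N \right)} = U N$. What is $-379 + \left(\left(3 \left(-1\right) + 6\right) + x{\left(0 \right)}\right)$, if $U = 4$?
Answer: $-376$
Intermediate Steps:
$x{\left(N \right)} = 4 N$
$-379 + \left(\left(3 \left(-1\right) + 6\right) + x{\left(0 \right)}\right) = -379 + \left(\left(3 \left(-1\right) + 6\right) + 4 \cdot 0\right) = -379 + \left(\left(-3 + 6\right) + 0\right) = -379 + \left(3 + 0\right) = -379 + 3 = -376$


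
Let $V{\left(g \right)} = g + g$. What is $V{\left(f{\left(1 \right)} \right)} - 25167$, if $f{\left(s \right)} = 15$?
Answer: $-25137$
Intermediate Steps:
$V{\left(g \right)} = 2 g$
$V{\left(f{\left(1 \right)} \right)} - 25167 = 2 \cdot 15 - 25167 = 30 - 25167 = -25137$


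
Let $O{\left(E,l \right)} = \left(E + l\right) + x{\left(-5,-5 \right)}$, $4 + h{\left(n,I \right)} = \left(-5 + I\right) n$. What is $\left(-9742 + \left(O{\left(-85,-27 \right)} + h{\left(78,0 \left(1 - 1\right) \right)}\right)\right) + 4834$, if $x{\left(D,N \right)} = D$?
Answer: $-5419$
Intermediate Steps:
$h{\left(n,I \right)} = -4 + n \left(-5 + I\right)$ ($h{\left(n,I \right)} = -4 + \left(-5 + I\right) n = -4 + n \left(-5 + I\right)$)
$O{\left(E,l \right)} = -5 + E + l$ ($O{\left(E,l \right)} = \left(E + l\right) - 5 = -5 + E + l$)
$\left(-9742 + \left(O{\left(-85,-27 \right)} + h{\left(78,0 \left(1 - 1\right) \right)}\right)\right) + 4834 = \left(-9742 - \left(511 - 0 \left(1 - 1\right) 78\right)\right) + 4834 = \left(-9742 - \left(511 - 0 \cdot 0 \cdot 78\right)\right) + 4834 = \left(-9742 - 511\right) + 4834 = -10253 + 4834 = -5419$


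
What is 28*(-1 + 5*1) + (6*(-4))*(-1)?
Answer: 136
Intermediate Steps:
28*(-1 + 5*1) + (6*(-4))*(-1) = 28*(-1 + 5) - 24*(-1) = 28*4 + 24 = 112 + 24 = 136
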